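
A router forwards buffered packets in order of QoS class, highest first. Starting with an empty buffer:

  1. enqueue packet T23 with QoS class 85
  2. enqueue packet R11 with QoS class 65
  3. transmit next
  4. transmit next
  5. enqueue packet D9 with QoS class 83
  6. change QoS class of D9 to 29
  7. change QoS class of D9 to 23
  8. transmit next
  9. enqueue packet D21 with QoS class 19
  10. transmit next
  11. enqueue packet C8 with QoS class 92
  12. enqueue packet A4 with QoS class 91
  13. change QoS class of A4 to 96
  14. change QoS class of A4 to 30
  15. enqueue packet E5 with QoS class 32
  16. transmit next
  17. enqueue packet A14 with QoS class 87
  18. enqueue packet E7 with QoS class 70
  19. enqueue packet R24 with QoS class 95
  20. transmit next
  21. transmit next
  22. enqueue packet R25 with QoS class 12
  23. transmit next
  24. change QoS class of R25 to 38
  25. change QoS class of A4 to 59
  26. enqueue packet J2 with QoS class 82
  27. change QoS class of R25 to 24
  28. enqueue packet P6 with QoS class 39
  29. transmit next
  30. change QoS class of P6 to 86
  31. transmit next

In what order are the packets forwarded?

T23, R11, D9, D21, C8, R24, A14, E7, J2, P6

add T23 (QoS class 85) → {T23:85}
add R11 (QoS class 65) → {T23:85, R11:65}
transmit next → T23; now {R11:65}
transmit next → R11; now {}
add D9 (QoS class 83) → {D9:83}
update D9 to QoS class 29 → {D9:29}
update D9 to QoS class 23 → {D9:23}
transmit next → D9; now {}
add D21 (QoS class 19) → {D21:19}
transmit next → D21; now {}
add C8 (QoS class 92) → {C8:92}
add A4 (QoS class 91) → {C8:92, A4:91}
update A4 to QoS class 96 → {A4:96, C8:92}
update A4 to QoS class 30 → {C8:92, A4:30}
add E5 (QoS class 32) → {C8:92, E5:32, A4:30}
transmit next → C8; now {E5:32, A4:30}
add A14 (QoS class 87) → {A14:87, E5:32, A4:30}
add E7 (QoS class 70) → {A14:87, E7:70, E5:32, A4:30}
add R24 (QoS class 95) → {R24:95, A14:87, E7:70, E5:32, A4:30}
transmit next → R24; now {A14:87, E7:70, E5:32, A4:30}
transmit next → A14; now {E7:70, E5:32, A4:30}
add R25 (QoS class 12) → {E7:70, E5:32, A4:30, R25:12}
transmit next → E7; now {E5:32, A4:30, R25:12}
update R25 to QoS class 38 → {R25:38, E5:32, A4:30}
update A4 to QoS class 59 → {A4:59, R25:38, E5:32}
add J2 (QoS class 82) → {J2:82, A4:59, R25:38, E5:32}
update R25 to QoS class 24 → {J2:82, A4:59, E5:32, R25:24}
add P6 (QoS class 39) → {J2:82, A4:59, P6:39, E5:32, R25:24}
transmit next → J2; now {A4:59, P6:39, E5:32, R25:24}
update P6 to QoS class 86 → {P6:86, A4:59, E5:32, R25:24}
transmit next → P6; now {A4:59, E5:32, R25:24}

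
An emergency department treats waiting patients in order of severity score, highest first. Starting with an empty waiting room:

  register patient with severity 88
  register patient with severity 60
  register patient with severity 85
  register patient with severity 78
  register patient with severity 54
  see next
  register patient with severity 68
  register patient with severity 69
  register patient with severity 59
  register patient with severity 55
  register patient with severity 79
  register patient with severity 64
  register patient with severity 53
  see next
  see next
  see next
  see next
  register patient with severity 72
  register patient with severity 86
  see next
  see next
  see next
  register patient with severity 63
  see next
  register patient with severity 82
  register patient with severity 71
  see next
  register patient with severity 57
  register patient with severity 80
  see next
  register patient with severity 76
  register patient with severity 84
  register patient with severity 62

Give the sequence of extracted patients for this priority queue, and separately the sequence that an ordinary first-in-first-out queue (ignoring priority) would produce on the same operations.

insert 88 → {88}
insert 60 → {88, 60}
insert 85 → {88, 85, 60}
insert 78 → {88, 85, 78, 60}
insert 54 → {88, 85, 78, 60, 54}
see next → 88; now {85, 78, 60, 54}
insert 68 → {85, 78, 68, 60, 54}
insert 69 → {85, 78, 69, 68, 60, 54}
insert 59 → {85, 78, 69, 68, 60, 59, 54}
insert 55 → {85, 78, 69, 68, 60, 59, 55, 54}
insert 79 → {85, 79, 78, 69, 68, 60, 59, 55, 54}
insert 64 → {85, 79, 78, 69, 68, 64, 60, 59, 55, 54}
insert 53 → {85, 79, 78, 69, 68, 64, 60, 59, 55, 54, 53}
see next → 85; now {79, 78, 69, 68, 64, 60, 59, 55, 54, 53}
see next → 79; now {78, 69, 68, 64, 60, 59, 55, 54, 53}
see next → 78; now {69, 68, 64, 60, 59, 55, 54, 53}
see next → 69; now {68, 64, 60, 59, 55, 54, 53}
insert 72 → {72, 68, 64, 60, 59, 55, 54, 53}
insert 86 → {86, 72, 68, 64, 60, 59, 55, 54, 53}
see next → 86; now {72, 68, 64, 60, 59, 55, 54, 53}
see next → 72; now {68, 64, 60, 59, 55, 54, 53}
see next → 68; now {64, 60, 59, 55, 54, 53}
insert 63 → {64, 63, 60, 59, 55, 54, 53}
see next → 64; now {63, 60, 59, 55, 54, 53}
insert 82 → {82, 63, 60, 59, 55, 54, 53}
insert 71 → {82, 71, 63, 60, 59, 55, 54, 53}
see next → 82; now {71, 63, 60, 59, 55, 54, 53}
insert 57 → {71, 63, 60, 59, 57, 55, 54, 53}
insert 80 → {80, 71, 63, 60, 59, 57, 55, 54, 53}
see next → 80; now {71, 63, 60, 59, 57, 55, 54, 53}
insert 76 → {76, 71, 63, 60, 59, 57, 55, 54, 53}
insert 84 → {84, 76, 71, 63, 60, 59, 57, 55, 54, 53}
insert 62 → {84, 76, 71, 63, 62, 60, 59, 57, 55, 54, 53}

priority queue: 88 → 85 → 79 → 78 → 69 → 86 → 72 → 68 → 64 → 82 → 80; FIFO queue: [88, 60, 85, 78, 54, 68, 69, 59, 55, 79, 64]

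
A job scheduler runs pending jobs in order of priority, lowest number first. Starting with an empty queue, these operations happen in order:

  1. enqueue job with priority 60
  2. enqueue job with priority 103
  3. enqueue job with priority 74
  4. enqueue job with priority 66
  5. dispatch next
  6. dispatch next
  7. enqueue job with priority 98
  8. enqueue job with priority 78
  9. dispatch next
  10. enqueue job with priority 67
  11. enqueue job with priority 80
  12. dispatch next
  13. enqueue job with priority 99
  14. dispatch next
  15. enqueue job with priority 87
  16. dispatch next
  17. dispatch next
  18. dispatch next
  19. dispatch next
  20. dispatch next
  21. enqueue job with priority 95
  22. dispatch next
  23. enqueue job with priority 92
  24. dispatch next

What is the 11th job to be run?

insert 60 → {60}
insert 103 → {60, 103}
insert 74 → {60, 74, 103}
insert 66 → {60, 66, 74, 103}
dispatch next → 60; now {66, 74, 103}
dispatch next → 66; now {74, 103}
insert 98 → {74, 98, 103}
insert 78 → {74, 78, 98, 103}
dispatch next → 74; now {78, 98, 103}
insert 67 → {67, 78, 98, 103}
insert 80 → {67, 78, 80, 98, 103}
dispatch next → 67; now {78, 80, 98, 103}
insert 99 → {78, 80, 98, 99, 103}
dispatch next → 78; now {80, 98, 99, 103}
insert 87 → {80, 87, 98, 99, 103}
dispatch next → 80; now {87, 98, 99, 103}
dispatch next → 87; now {98, 99, 103}
dispatch next → 98; now {99, 103}
dispatch next → 99; now {103}
dispatch next → 103; now {}
insert 95 → {95}
dispatch next → 95; now {}
insert 92 → {92}
dispatch next → 92; now {}

95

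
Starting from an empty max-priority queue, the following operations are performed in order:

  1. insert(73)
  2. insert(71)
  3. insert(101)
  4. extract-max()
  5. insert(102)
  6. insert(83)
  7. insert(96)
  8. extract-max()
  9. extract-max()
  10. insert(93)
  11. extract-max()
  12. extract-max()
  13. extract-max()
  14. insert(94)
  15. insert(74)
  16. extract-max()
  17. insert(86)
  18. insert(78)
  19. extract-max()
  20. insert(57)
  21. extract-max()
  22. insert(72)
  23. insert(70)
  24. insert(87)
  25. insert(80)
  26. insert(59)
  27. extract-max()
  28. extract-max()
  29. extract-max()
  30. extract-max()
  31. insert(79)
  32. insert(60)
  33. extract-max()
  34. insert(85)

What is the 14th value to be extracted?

insert 73 → {73}
insert 71 → {73, 71}
insert 101 → {101, 73, 71}
extract-max → 101; now {73, 71}
insert 102 → {102, 73, 71}
insert 83 → {102, 83, 73, 71}
insert 96 → {102, 96, 83, 73, 71}
extract-max → 102; now {96, 83, 73, 71}
extract-max → 96; now {83, 73, 71}
insert 93 → {93, 83, 73, 71}
extract-max → 93; now {83, 73, 71}
extract-max → 83; now {73, 71}
extract-max → 73; now {71}
insert 94 → {94, 71}
insert 74 → {94, 74, 71}
extract-max → 94; now {74, 71}
insert 86 → {86, 74, 71}
insert 78 → {86, 78, 74, 71}
extract-max → 86; now {78, 74, 71}
insert 57 → {78, 74, 71, 57}
extract-max → 78; now {74, 71, 57}
insert 72 → {74, 72, 71, 57}
insert 70 → {74, 72, 71, 70, 57}
insert 87 → {87, 74, 72, 71, 70, 57}
insert 80 → {87, 80, 74, 72, 71, 70, 57}
insert 59 → {87, 80, 74, 72, 71, 70, 59, 57}
extract-max → 87; now {80, 74, 72, 71, 70, 59, 57}
extract-max → 80; now {74, 72, 71, 70, 59, 57}
extract-max → 74; now {72, 71, 70, 59, 57}
extract-max → 72; now {71, 70, 59, 57}
insert 79 → {79, 71, 70, 59, 57}
insert 60 → {79, 71, 70, 60, 59, 57}
extract-max → 79; now {71, 70, 60, 59, 57}
insert 85 → {85, 71, 70, 60, 59, 57}

79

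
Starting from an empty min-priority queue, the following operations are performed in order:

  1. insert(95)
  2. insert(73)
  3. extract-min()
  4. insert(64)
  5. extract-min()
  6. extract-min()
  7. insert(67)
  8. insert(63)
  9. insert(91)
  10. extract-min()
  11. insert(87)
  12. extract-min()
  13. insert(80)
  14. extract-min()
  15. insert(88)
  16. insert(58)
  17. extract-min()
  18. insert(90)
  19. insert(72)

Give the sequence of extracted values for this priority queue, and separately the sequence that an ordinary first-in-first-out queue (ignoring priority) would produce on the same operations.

insert 95 → {95}
insert 73 → {73, 95}
extract-min → 73; now {95}
insert 64 → {64, 95}
extract-min → 64; now {95}
extract-min → 95; now {}
insert 67 → {67}
insert 63 → {63, 67}
insert 91 → {63, 67, 91}
extract-min → 63; now {67, 91}
insert 87 → {67, 87, 91}
extract-min → 67; now {87, 91}
insert 80 → {80, 87, 91}
extract-min → 80; now {87, 91}
insert 88 → {87, 88, 91}
insert 58 → {58, 87, 88, 91}
extract-min → 58; now {87, 88, 91}
insert 90 → {87, 88, 90, 91}
insert 72 → {72, 87, 88, 90, 91}

priority queue: 73, 64, 95, 63, 67, 80, 58; FIFO queue: 95 → 73 → 64 → 67 → 63 → 91 → 87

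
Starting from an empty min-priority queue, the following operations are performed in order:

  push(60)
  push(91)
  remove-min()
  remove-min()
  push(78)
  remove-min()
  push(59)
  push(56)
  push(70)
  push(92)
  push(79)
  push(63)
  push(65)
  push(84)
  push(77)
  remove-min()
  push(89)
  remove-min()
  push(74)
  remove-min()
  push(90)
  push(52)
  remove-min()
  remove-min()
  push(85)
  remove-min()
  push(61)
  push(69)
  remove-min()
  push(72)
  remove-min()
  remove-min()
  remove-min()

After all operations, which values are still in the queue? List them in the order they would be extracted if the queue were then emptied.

insert 60 → {60}
insert 91 → {60, 91}
remove-min → 60; now {91}
remove-min → 91; now {}
insert 78 → {78}
remove-min → 78; now {}
insert 59 → {59}
insert 56 → {56, 59}
insert 70 → {56, 59, 70}
insert 92 → {56, 59, 70, 92}
insert 79 → {56, 59, 70, 79, 92}
insert 63 → {56, 59, 63, 70, 79, 92}
insert 65 → {56, 59, 63, 65, 70, 79, 92}
insert 84 → {56, 59, 63, 65, 70, 79, 84, 92}
insert 77 → {56, 59, 63, 65, 70, 77, 79, 84, 92}
remove-min → 56; now {59, 63, 65, 70, 77, 79, 84, 92}
insert 89 → {59, 63, 65, 70, 77, 79, 84, 89, 92}
remove-min → 59; now {63, 65, 70, 77, 79, 84, 89, 92}
insert 74 → {63, 65, 70, 74, 77, 79, 84, 89, 92}
remove-min → 63; now {65, 70, 74, 77, 79, 84, 89, 92}
insert 90 → {65, 70, 74, 77, 79, 84, 89, 90, 92}
insert 52 → {52, 65, 70, 74, 77, 79, 84, 89, 90, 92}
remove-min → 52; now {65, 70, 74, 77, 79, 84, 89, 90, 92}
remove-min → 65; now {70, 74, 77, 79, 84, 89, 90, 92}
insert 85 → {70, 74, 77, 79, 84, 85, 89, 90, 92}
remove-min → 70; now {74, 77, 79, 84, 85, 89, 90, 92}
insert 61 → {61, 74, 77, 79, 84, 85, 89, 90, 92}
insert 69 → {61, 69, 74, 77, 79, 84, 85, 89, 90, 92}
remove-min → 61; now {69, 74, 77, 79, 84, 85, 89, 90, 92}
insert 72 → {69, 72, 74, 77, 79, 84, 85, 89, 90, 92}
remove-min → 69; now {72, 74, 77, 79, 84, 85, 89, 90, 92}
remove-min → 72; now {74, 77, 79, 84, 85, 89, 90, 92}
remove-min → 74; now {77, 79, 84, 85, 89, 90, 92}

[77, 79, 84, 85, 89, 90, 92]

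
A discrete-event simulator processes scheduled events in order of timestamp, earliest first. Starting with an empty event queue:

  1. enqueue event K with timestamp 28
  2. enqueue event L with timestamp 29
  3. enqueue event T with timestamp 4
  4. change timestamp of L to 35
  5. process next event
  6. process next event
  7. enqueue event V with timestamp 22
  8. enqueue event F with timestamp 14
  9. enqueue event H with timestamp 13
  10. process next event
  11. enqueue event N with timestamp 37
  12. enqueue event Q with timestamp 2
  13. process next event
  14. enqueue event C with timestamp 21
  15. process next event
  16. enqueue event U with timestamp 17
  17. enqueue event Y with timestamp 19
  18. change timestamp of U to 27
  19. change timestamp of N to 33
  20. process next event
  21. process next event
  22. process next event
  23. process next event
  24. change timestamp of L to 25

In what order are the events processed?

add K (timestamp 28) → {K:28}
add L (timestamp 29) → {K:28, L:29}
add T (timestamp 4) → {T:4, K:28, L:29}
update L to timestamp 35 → {T:4, K:28, L:35}
process next event → T; now {K:28, L:35}
process next event → K; now {L:35}
add V (timestamp 22) → {V:22, L:35}
add F (timestamp 14) → {F:14, V:22, L:35}
add H (timestamp 13) → {H:13, F:14, V:22, L:35}
process next event → H; now {F:14, V:22, L:35}
add N (timestamp 37) → {F:14, V:22, L:35, N:37}
add Q (timestamp 2) → {Q:2, F:14, V:22, L:35, N:37}
process next event → Q; now {F:14, V:22, L:35, N:37}
add C (timestamp 21) → {F:14, C:21, V:22, L:35, N:37}
process next event → F; now {C:21, V:22, L:35, N:37}
add U (timestamp 17) → {U:17, C:21, V:22, L:35, N:37}
add Y (timestamp 19) → {U:17, Y:19, C:21, V:22, L:35, N:37}
update U to timestamp 27 → {Y:19, C:21, V:22, U:27, L:35, N:37}
update N to timestamp 33 → {Y:19, C:21, V:22, U:27, N:33, L:35}
process next event → Y; now {C:21, V:22, U:27, N:33, L:35}
process next event → C; now {V:22, U:27, N:33, L:35}
process next event → V; now {U:27, N:33, L:35}
process next event → U; now {N:33, L:35}
update L to timestamp 25 → {L:25, N:33}

[T, K, H, Q, F, Y, C, V, U]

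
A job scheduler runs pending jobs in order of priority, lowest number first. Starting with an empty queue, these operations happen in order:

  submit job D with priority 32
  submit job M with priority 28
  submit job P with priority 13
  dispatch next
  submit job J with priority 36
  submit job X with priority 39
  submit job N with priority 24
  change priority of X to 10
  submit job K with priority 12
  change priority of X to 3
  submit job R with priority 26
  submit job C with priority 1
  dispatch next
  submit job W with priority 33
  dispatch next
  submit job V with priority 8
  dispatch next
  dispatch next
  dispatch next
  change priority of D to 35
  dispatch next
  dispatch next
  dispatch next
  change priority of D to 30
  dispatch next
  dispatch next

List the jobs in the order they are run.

add D (priority 32) → {D:32}
add M (priority 28) → {M:28, D:32}
add P (priority 13) → {P:13, M:28, D:32}
dispatch next → P; now {M:28, D:32}
add J (priority 36) → {M:28, D:32, J:36}
add X (priority 39) → {M:28, D:32, J:36, X:39}
add N (priority 24) → {N:24, M:28, D:32, J:36, X:39}
update X to priority 10 → {X:10, N:24, M:28, D:32, J:36}
add K (priority 12) → {X:10, K:12, N:24, M:28, D:32, J:36}
update X to priority 3 → {X:3, K:12, N:24, M:28, D:32, J:36}
add R (priority 26) → {X:3, K:12, N:24, R:26, M:28, D:32, J:36}
add C (priority 1) → {C:1, X:3, K:12, N:24, R:26, M:28, D:32, J:36}
dispatch next → C; now {X:3, K:12, N:24, R:26, M:28, D:32, J:36}
add W (priority 33) → {X:3, K:12, N:24, R:26, M:28, D:32, W:33, J:36}
dispatch next → X; now {K:12, N:24, R:26, M:28, D:32, W:33, J:36}
add V (priority 8) → {V:8, K:12, N:24, R:26, M:28, D:32, W:33, J:36}
dispatch next → V; now {K:12, N:24, R:26, M:28, D:32, W:33, J:36}
dispatch next → K; now {N:24, R:26, M:28, D:32, W:33, J:36}
dispatch next → N; now {R:26, M:28, D:32, W:33, J:36}
update D to priority 35 → {R:26, M:28, W:33, D:35, J:36}
dispatch next → R; now {M:28, W:33, D:35, J:36}
dispatch next → M; now {W:33, D:35, J:36}
dispatch next → W; now {D:35, J:36}
update D to priority 30 → {D:30, J:36}
dispatch next → D; now {J:36}
dispatch next → J; now {}

[P, C, X, V, K, N, R, M, W, D, J]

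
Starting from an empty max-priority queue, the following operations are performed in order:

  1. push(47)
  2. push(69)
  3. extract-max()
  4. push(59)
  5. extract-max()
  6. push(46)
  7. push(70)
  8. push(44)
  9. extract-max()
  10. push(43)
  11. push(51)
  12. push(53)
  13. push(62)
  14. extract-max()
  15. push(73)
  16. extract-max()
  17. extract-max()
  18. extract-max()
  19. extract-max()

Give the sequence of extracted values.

69, 59, 70, 62, 73, 53, 51, 47

insert 47 → {47}
insert 69 → {69, 47}
extract-max → 69; now {47}
insert 59 → {59, 47}
extract-max → 59; now {47}
insert 46 → {47, 46}
insert 70 → {70, 47, 46}
insert 44 → {70, 47, 46, 44}
extract-max → 70; now {47, 46, 44}
insert 43 → {47, 46, 44, 43}
insert 51 → {51, 47, 46, 44, 43}
insert 53 → {53, 51, 47, 46, 44, 43}
insert 62 → {62, 53, 51, 47, 46, 44, 43}
extract-max → 62; now {53, 51, 47, 46, 44, 43}
insert 73 → {73, 53, 51, 47, 46, 44, 43}
extract-max → 73; now {53, 51, 47, 46, 44, 43}
extract-max → 53; now {51, 47, 46, 44, 43}
extract-max → 51; now {47, 46, 44, 43}
extract-max → 47; now {46, 44, 43}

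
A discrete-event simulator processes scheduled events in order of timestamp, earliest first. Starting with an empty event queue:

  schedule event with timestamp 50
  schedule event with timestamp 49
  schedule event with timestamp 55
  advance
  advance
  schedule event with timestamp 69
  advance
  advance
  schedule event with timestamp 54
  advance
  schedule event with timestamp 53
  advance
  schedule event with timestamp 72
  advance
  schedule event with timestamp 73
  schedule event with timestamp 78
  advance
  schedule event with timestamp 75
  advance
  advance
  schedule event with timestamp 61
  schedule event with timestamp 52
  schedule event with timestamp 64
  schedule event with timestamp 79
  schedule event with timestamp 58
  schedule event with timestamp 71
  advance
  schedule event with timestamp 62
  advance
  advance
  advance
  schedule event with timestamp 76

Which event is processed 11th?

52

insert 50 → {50}
insert 49 → {49, 50}
insert 55 → {49, 50, 55}
advance → 49; now {50, 55}
advance → 50; now {55}
insert 69 → {55, 69}
advance → 55; now {69}
advance → 69; now {}
insert 54 → {54}
advance → 54; now {}
insert 53 → {53}
advance → 53; now {}
insert 72 → {72}
advance → 72; now {}
insert 73 → {73}
insert 78 → {73, 78}
advance → 73; now {78}
insert 75 → {75, 78}
advance → 75; now {78}
advance → 78; now {}
insert 61 → {61}
insert 52 → {52, 61}
insert 64 → {52, 61, 64}
insert 79 → {52, 61, 64, 79}
insert 58 → {52, 58, 61, 64, 79}
insert 71 → {52, 58, 61, 64, 71, 79}
advance → 52; now {58, 61, 64, 71, 79}
insert 62 → {58, 61, 62, 64, 71, 79}
advance → 58; now {61, 62, 64, 71, 79}
advance → 61; now {62, 64, 71, 79}
advance → 62; now {64, 71, 79}
insert 76 → {64, 71, 76, 79}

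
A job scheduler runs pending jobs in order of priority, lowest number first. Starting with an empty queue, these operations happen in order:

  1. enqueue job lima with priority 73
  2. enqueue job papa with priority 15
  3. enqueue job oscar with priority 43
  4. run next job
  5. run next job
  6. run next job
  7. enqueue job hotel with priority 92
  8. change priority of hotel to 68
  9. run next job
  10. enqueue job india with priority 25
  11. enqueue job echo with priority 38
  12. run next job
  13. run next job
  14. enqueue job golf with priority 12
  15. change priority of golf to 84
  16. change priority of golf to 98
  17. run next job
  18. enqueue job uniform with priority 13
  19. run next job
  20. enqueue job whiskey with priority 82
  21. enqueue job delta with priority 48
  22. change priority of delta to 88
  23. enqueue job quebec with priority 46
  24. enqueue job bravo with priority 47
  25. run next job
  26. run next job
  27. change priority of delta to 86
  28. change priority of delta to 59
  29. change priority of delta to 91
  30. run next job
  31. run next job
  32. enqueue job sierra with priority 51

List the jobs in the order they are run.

[papa, oscar, lima, hotel, india, echo, golf, uniform, quebec, bravo, whiskey, delta]

add lima (priority 73) → {lima:73}
add papa (priority 15) → {papa:15, lima:73}
add oscar (priority 43) → {papa:15, oscar:43, lima:73}
run next job → papa; now {oscar:43, lima:73}
run next job → oscar; now {lima:73}
run next job → lima; now {}
add hotel (priority 92) → {hotel:92}
update hotel to priority 68 → {hotel:68}
run next job → hotel; now {}
add india (priority 25) → {india:25}
add echo (priority 38) → {india:25, echo:38}
run next job → india; now {echo:38}
run next job → echo; now {}
add golf (priority 12) → {golf:12}
update golf to priority 84 → {golf:84}
update golf to priority 98 → {golf:98}
run next job → golf; now {}
add uniform (priority 13) → {uniform:13}
run next job → uniform; now {}
add whiskey (priority 82) → {whiskey:82}
add delta (priority 48) → {delta:48, whiskey:82}
update delta to priority 88 → {whiskey:82, delta:88}
add quebec (priority 46) → {quebec:46, whiskey:82, delta:88}
add bravo (priority 47) → {quebec:46, bravo:47, whiskey:82, delta:88}
run next job → quebec; now {bravo:47, whiskey:82, delta:88}
run next job → bravo; now {whiskey:82, delta:88}
update delta to priority 86 → {whiskey:82, delta:86}
update delta to priority 59 → {delta:59, whiskey:82}
update delta to priority 91 → {whiskey:82, delta:91}
run next job → whiskey; now {delta:91}
run next job → delta; now {}
add sierra (priority 51) → {sierra:51}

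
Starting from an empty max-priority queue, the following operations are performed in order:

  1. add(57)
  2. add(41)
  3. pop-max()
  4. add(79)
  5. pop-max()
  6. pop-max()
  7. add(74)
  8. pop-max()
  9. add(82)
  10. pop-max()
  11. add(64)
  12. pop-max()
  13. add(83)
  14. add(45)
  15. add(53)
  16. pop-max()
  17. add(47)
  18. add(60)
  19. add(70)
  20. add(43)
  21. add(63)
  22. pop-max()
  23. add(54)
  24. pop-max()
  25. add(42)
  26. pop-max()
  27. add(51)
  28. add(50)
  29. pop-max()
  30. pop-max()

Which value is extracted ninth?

insert 57 → {57}
insert 41 → {57, 41}
pop-max → 57; now {41}
insert 79 → {79, 41}
pop-max → 79; now {41}
pop-max → 41; now {}
insert 74 → {74}
pop-max → 74; now {}
insert 82 → {82}
pop-max → 82; now {}
insert 64 → {64}
pop-max → 64; now {}
insert 83 → {83}
insert 45 → {83, 45}
insert 53 → {83, 53, 45}
pop-max → 83; now {53, 45}
insert 47 → {53, 47, 45}
insert 60 → {60, 53, 47, 45}
insert 70 → {70, 60, 53, 47, 45}
insert 43 → {70, 60, 53, 47, 45, 43}
insert 63 → {70, 63, 60, 53, 47, 45, 43}
pop-max → 70; now {63, 60, 53, 47, 45, 43}
insert 54 → {63, 60, 54, 53, 47, 45, 43}
pop-max → 63; now {60, 54, 53, 47, 45, 43}
insert 42 → {60, 54, 53, 47, 45, 43, 42}
pop-max → 60; now {54, 53, 47, 45, 43, 42}
insert 51 → {54, 53, 51, 47, 45, 43, 42}
insert 50 → {54, 53, 51, 50, 47, 45, 43, 42}
pop-max → 54; now {53, 51, 50, 47, 45, 43, 42}
pop-max → 53; now {51, 50, 47, 45, 43, 42}

63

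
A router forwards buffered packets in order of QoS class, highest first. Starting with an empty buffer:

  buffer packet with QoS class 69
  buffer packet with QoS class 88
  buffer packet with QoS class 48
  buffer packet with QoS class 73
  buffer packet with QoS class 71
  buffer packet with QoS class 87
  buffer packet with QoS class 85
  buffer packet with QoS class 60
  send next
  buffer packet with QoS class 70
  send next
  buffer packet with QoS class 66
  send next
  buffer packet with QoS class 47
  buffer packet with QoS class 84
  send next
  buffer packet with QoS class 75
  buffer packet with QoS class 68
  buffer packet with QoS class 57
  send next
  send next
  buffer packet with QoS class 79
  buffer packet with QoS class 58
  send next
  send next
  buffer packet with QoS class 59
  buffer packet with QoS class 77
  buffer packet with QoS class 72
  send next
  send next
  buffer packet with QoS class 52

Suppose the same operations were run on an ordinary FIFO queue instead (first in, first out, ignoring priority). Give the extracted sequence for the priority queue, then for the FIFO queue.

insert 69 → {69}
insert 88 → {88, 69}
insert 48 → {88, 69, 48}
insert 73 → {88, 73, 69, 48}
insert 71 → {88, 73, 71, 69, 48}
insert 87 → {88, 87, 73, 71, 69, 48}
insert 85 → {88, 87, 85, 73, 71, 69, 48}
insert 60 → {88, 87, 85, 73, 71, 69, 60, 48}
send next → 88; now {87, 85, 73, 71, 69, 60, 48}
insert 70 → {87, 85, 73, 71, 70, 69, 60, 48}
send next → 87; now {85, 73, 71, 70, 69, 60, 48}
insert 66 → {85, 73, 71, 70, 69, 66, 60, 48}
send next → 85; now {73, 71, 70, 69, 66, 60, 48}
insert 47 → {73, 71, 70, 69, 66, 60, 48, 47}
insert 84 → {84, 73, 71, 70, 69, 66, 60, 48, 47}
send next → 84; now {73, 71, 70, 69, 66, 60, 48, 47}
insert 75 → {75, 73, 71, 70, 69, 66, 60, 48, 47}
insert 68 → {75, 73, 71, 70, 69, 68, 66, 60, 48, 47}
insert 57 → {75, 73, 71, 70, 69, 68, 66, 60, 57, 48, 47}
send next → 75; now {73, 71, 70, 69, 68, 66, 60, 57, 48, 47}
send next → 73; now {71, 70, 69, 68, 66, 60, 57, 48, 47}
insert 79 → {79, 71, 70, 69, 68, 66, 60, 57, 48, 47}
insert 58 → {79, 71, 70, 69, 68, 66, 60, 58, 57, 48, 47}
send next → 79; now {71, 70, 69, 68, 66, 60, 58, 57, 48, 47}
send next → 71; now {70, 69, 68, 66, 60, 58, 57, 48, 47}
insert 59 → {70, 69, 68, 66, 60, 59, 58, 57, 48, 47}
insert 77 → {77, 70, 69, 68, 66, 60, 59, 58, 57, 48, 47}
insert 72 → {77, 72, 70, 69, 68, 66, 60, 59, 58, 57, 48, 47}
send next → 77; now {72, 70, 69, 68, 66, 60, 59, 58, 57, 48, 47}
send next → 72; now {70, 69, 68, 66, 60, 59, 58, 57, 48, 47}
insert 52 → {70, 69, 68, 66, 60, 59, 58, 57, 52, 48, 47}

priority queue: [88, 87, 85, 84, 75, 73, 79, 71, 77, 72]; FIFO queue: 69, 88, 48, 73, 71, 87, 85, 60, 70, 66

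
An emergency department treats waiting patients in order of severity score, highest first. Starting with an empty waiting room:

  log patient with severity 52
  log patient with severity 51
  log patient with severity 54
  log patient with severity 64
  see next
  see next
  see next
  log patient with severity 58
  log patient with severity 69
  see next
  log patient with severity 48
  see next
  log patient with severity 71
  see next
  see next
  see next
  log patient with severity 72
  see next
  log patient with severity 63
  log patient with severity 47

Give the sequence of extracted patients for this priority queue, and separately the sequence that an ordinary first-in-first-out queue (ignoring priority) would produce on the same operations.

priority queue: 64 → 54 → 52 → 69 → 58 → 71 → 51 → 48 → 72; FIFO queue: 52 → 51 → 54 → 64 → 58 → 69 → 48 → 71 → 72

insert 52 → {52}
insert 51 → {52, 51}
insert 54 → {54, 52, 51}
insert 64 → {64, 54, 52, 51}
see next → 64; now {54, 52, 51}
see next → 54; now {52, 51}
see next → 52; now {51}
insert 58 → {58, 51}
insert 69 → {69, 58, 51}
see next → 69; now {58, 51}
insert 48 → {58, 51, 48}
see next → 58; now {51, 48}
insert 71 → {71, 51, 48}
see next → 71; now {51, 48}
see next → 51; now {48}
see next → 48; now {}
insert 72 → {72}
see next → 72; now {}
insert 63 → {63}
insert 47 → {63, 47}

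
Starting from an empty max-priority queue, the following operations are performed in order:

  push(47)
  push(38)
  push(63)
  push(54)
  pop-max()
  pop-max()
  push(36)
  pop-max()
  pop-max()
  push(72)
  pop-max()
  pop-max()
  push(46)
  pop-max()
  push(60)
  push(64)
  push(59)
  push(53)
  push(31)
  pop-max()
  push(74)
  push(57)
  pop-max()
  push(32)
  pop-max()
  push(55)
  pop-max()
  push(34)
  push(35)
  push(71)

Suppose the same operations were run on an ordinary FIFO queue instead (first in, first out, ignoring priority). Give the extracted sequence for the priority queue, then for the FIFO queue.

insert 47 → {47}
insert 38 → {47, 38}
insert 63 → {63, 47, 38}
insert 54 → {63, 54, 47, 38}
pop-max → 63; now {54, 47, 38}
pop-max → 54; now {47, 38}
insert 36 → {47, 38, 36}
pop-max → 47; now {38, 36}
pop-max → 38; now {36}
insert 72 → {72, 36}
pop-max → 72; now {36}
pop-max → 36; now {}
insert 46 → {46}
pop-max → 46; now {}
insert 60 → {60}
insert 64 → {64, 60}
insert 59 → {64, 60, 59}
insert 53 → {64, 60, 59, 53}
insert 31 → {64, 60, 59, 53, 31}
pop-max → 64; now {60, 59, 53, 31}
insert 74 → {74, 60, 59, 53, 31}
insert 57 → {74, 60, 59, 57, 53, 31}
pop-max → 74; now {60, 59, 57, 53, 31}
insert 32 → {60, 59, 57, 53, 32, 31}
pop-max → 60; now {59, 57, 53, 32, 31}
insert 55 → {59, 57, 55, 53, 32, 31}
pop-max → 59; now {57, 55, 53, 32, 31}
insert 34 → {57, 55, 53, 34, 32, 31}
insert 35 → {57, 55, 53, 35, 34, 32, 31}
insert 71 → {71, 57, 55, 53, 35, 34, 32, 31}

priority queue: [63, 54, 47, 38, 72, 36, 46, 64, 74, 60, 59]; FIFO queue: [47, 38, 63, 54, 36, 72, 46, 60, 64, 59, 53]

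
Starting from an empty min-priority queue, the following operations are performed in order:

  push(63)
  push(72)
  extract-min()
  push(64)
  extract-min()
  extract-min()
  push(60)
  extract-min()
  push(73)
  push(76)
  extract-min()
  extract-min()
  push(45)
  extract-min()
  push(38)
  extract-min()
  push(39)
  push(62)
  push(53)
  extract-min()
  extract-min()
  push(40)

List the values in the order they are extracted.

63, 64, 72, 60, 73, 76, 45, 38, 39, 53

insert 63 → {63}
insert 72 → {63, 72}
extract-min → 63; now {72}
insert 64 → {64, 72}
extract-min → 64; now {72}
extract-min → 72; now {}
insert 60 → {60}
extract-min → 60; now {}
insert 73 → {73}
insert 76 → {73, 76}
extract-min → 73; now {76}
extract-min → 76; now {}
insert 45 → {45}
extract-min → 45; now {}
insert 38 → {38}
extract-min → 38; now {}
insert 39 → {39}
insert 62 → {39, 62}
insert 53 → {39, 53, 62}
extract-min → 39; now {53, 62}
extract-min → 53; now {62}
insert 40 → {40, 62}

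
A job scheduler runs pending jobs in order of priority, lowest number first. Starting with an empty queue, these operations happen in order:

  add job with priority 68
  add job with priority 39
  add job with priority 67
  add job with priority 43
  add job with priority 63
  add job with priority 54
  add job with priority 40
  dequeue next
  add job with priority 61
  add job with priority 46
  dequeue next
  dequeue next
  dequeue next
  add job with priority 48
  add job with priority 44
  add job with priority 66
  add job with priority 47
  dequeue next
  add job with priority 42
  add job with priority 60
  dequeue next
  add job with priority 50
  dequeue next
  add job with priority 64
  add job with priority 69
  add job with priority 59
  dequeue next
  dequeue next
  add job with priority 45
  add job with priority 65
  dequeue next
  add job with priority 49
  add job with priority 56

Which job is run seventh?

47

insert 68 → {68}
insert 39 → {39, 68}
insert 67 → {39, 67, 68}
insert 43 → {39, 43, 67, 68}
insert 63 → {39, 43, 63, 67, 68}
insert 54 → {39, 43, 54, 63, 67, 68}
insert 40 → {39, 40, 43, 54, 63, 67, 68}
dequeue next → 39; now {40, 43, 54, 63, 67, 68}
insert 61 → {40, 43, 54, 61, 63, 67, 68}
insert 46 → {40, 43, 46, 54, 61, 63, 67, 68}
dequeue next → 40; now {43, 46, 54, 61, 63, 67, 68}
dequeue next → 43; now {46, 54, 61, 63, 67, 68}
dequeue next → 46; now {54, 61, 63, 67, 68}
insert 48 → {48, 54, 61, 63, 67, 68}
insert 44 → {44, 48, 54, 61, 63, 67, 68}
insert 66 → {44, 48, 54, 61, 63, 66, 67, 68}
insert 47 → {44, 47, 48, 54, 61, 63, 66, 67, 68}
dequeue next → 44; now {47, 48, 54, 61, 63, 66, 67, 68}
insert 42 → {42, 47, 48, 54, 61, 63, 66, 67, 68}
insert 60 → {42, 47, 48, 54, 60, 61, 63, 66, 67, 68}
dequeue next → 42; now {47, 48, 54, 60, 61, 63, 66, 67, 68}
insert 50 → {47, 48, 50, 54, 60, 61, 63, 66, 67, 68}
dequeue next → 47; now {48, 50, 54, 60, 61, 63, 66, 67, 68}
insert 64 → {48, 50, 54, 60, 61, 63, 64, 66, 67, 68}
insert 69 → {48, 50, 54, 60, 61, 63, 64, 66, 67, 68, 69}
insert 59 → {48, 50, 54, 59, 60, 61, 63, 64, 66, 67, 68, 69}
dequeue next → 48; now {50, 54, 59, 60, 61, 63, 64, 66, 67, 68, 69}
dequeue next → 50; now {54, 59, 60, 61, 63, 64, 66, 67, 68, 69}
insert 45 → {45, 54, 59, 60, 61, 63, 64, 66, 67, 68, 69}
insert 65 → {45, 54, 59, 60, 61, 63, 64, 65, 66, 67, 68, 69}
dequeue next → 45; now {54, 59, 60, 61, 63, 64, 65, 66, 67, 68, 69}
insert 49 → {49, 54, 59, 60, 61, 63, 64, 65, 66, 67, 68, 69}
insert 56 → {49, 54, 56, 59, 60, 61, 63, 64, 65, 66, 67, 68, 69}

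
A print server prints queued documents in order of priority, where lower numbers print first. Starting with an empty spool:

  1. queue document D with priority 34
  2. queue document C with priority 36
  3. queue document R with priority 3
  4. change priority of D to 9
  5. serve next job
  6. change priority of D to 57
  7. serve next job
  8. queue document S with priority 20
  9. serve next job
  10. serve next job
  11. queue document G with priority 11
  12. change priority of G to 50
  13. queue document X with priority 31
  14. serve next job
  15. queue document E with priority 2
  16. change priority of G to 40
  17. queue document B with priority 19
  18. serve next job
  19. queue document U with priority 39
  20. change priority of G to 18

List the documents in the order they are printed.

add D (priority 34) → {D:34}
add C (priority 36) → {D:34, C:36}
add R (priority 3) → {R:3, D:34, C:36}
update D to priority 9 → {R:3, D:9, C:36}
serve next job → R; now {D:9, C:36}
update D to priority 57 → {C:36, D:57}
serve next job → C; now {D:57}
add S (priority 20) → {S:20, D:57}
serve next job → S; now {D:57}
serve next job → D; now {}
add G (priority 11) → {G:11}
update G to priority 50 → {G:50}
add X (priority 31) → {X:31, G:50}
serve next job → X; now {G:50}
add E (priority 2) → {E:2, G:50}
update G to priority 40 → {E:2, G:40}
add B (priority 19) → {E:2, B:19, G:40}
serve next job → E; now {B:19, G:40}
add U (priority 39) → {B:19, U:39, G:40}
update G to priority 18 → {G:18, B:19, U:39}

R, C, S, D, X, E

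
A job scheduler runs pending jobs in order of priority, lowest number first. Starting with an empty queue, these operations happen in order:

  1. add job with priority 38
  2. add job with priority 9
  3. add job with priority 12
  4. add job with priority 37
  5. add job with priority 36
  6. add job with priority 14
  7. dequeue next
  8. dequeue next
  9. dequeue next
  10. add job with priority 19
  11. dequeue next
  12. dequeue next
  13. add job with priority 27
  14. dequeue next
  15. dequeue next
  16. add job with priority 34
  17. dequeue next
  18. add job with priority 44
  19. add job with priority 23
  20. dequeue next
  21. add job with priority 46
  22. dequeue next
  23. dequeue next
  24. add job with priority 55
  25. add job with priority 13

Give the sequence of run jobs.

insert 38 → {38}
insert 9 → {9, 38}
insert 12 → {9, 12, 38}
insert 37 → {9, 12, 37, 38}
insert 36 → {9, 12, 36, 37, 38}
insert 14 → {9, 12, 14, 36, 37, 38}
dequeue next → 9; now {12, 14, 36, 37, 38}
dequeue next → 12; now {14, 36, 37, 38}
dequeue next → 14; now {36, 37, 38}
insert 19 → {19, 36, 37, 38}
dequeue next → 19; now {36, 37, 38}
dequeue next → 36; now {37, 38}
insert 27 → {27, 37, 38}
dequeue next → 27; now {37, 38}
dequeue next → 37; now {38}
insert 34 → {34, 38}
dequeue next → 34; now {38}
insert 44 → {38, 44}
insert 23 → {23, 38, 44}
dequeue next → 23; now {38, 44}
insert 46 → {38, 44, 46}
dequeue next → 38; now {44, 46}
dequeue next → 44; now {46}
insert 55 → {46, 55}
insert 13 → {13, 46, 55}

9, 12, 14, 19, 36, 27, 37, 34, 23, 38, 44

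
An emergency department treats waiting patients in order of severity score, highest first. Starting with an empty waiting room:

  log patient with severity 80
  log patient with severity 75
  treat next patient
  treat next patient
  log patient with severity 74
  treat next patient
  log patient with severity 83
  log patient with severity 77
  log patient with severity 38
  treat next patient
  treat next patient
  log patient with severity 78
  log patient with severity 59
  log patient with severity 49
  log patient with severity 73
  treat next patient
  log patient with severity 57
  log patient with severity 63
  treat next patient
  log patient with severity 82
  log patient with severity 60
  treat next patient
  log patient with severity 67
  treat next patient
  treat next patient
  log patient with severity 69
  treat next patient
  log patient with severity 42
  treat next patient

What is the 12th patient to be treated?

insert 80 → {80}
insert 75 → {80, 75}
treat next patient → 80; now {75}
treat next patient → 75; now {}
insert 74 → {74}
treat next patient → 74; now {}
insert 83 → {83}
insert 77 → {83, 77}
insert 38 → {83, 77, 38}
treat next patient → 83; now {77, 38}
treat next patient → 77; now {38}
insert 78 → {78, 38}
insert 59 → {78, 59, 38}
insert 49 → {78, 59, 49, 38}
insert 73 → {78, 73, 59, 49, 38}
treat next patient → 78; now {73, 59, 49, 38}
insert 57 → {73, 59, 57, 49, 38}
insert 63 → {73, 63, 59, 57, 49, 38}
treat next patient → 73; now {63, 59, 57, 49, 38}
insert 82 → {82, 63, 59, 57, 49, 38}
insert 60 → {82, 63, 60, 59, 57, 49, 38}
treat next patient → 82; now {63, 60, 59, 57, 49, 38}
insert 67 → {67, 63, 60, 59, 57, 49, 38}
treat next patient → 67; now {63, 60, 59, 57, 49, 38}
treat next patient → 63; now {60, 59, 57, 49, 38}
insert 69 → {69, 60, 59, 57, 49, 38}
treat next patient → 69; now {60, 59, 57, 49, 38}
insert 42 → {60, 59, 57, 49, 42, 38}
treat next patient → 60; now {59, 57, 49, 42, 38}

60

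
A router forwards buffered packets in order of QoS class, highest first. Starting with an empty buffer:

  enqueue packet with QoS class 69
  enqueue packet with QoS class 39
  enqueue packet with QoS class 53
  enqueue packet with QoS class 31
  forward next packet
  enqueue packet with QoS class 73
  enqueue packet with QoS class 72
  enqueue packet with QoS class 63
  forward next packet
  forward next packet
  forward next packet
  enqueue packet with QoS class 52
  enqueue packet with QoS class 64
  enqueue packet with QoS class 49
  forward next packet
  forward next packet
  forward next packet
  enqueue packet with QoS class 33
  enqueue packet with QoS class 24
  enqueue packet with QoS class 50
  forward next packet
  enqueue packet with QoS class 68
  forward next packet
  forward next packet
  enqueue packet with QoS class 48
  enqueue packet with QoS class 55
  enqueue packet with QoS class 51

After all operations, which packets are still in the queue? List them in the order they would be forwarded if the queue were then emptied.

insert 69 → {69}
insert 39 → {69, 39}
insert 53 → {69, 53, 39}
insert 31 → {69, 53, 39, 31}
forward next packet → 69; now {53, 39, 31}
insert 73 → {73, 53, 39, 31}
insert 72 → {73, 72, 53, 39, 31}
insert 63 → {73, 72, 63, 53, 39, 31}
forward next packet → 73; now {72, 63, 53, 39, 31}
forward next packet → 72; now {63, 53, 39, 31}
forward next packet → 63; now {53, 39, 31}
insert 52 → {53, 52, 39, 31}
insert 64 → {64, 53, 52, 39, 31}
insert 49 → {64, 53, 52, 49, 39, 31}
forward next packet → 64; now {53, 52, 49, 39, 31}
forward next packet → 53; now {52, 49, 39, 31}
forward next packet → 52; now {49, 39, 31}
insert 33 → {49, 39, 33, 31}
insert 24 → {49, 39, 33, 31, 24}
insert 50 → {50, 49, 39, 33, 31, 24}
forward next packet → 50; now {49, 39, 33, 31, 24}
insert 68 → {68, 49, 39, 33, 31, 24}
forward next packet → 68; now {49, 39, 33, 31, 24}
forward next packet → 49; now {39, 33, 31, 24}
insert 48 → {48, 39, 33, 31, 24}
insert 55 → {55, 48, 39, 33, 31, 24}
insert 51 → {55, 51, 48, 39, 33, 31, 24}

[55, 51, 48, 39, 33, 31, 24]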